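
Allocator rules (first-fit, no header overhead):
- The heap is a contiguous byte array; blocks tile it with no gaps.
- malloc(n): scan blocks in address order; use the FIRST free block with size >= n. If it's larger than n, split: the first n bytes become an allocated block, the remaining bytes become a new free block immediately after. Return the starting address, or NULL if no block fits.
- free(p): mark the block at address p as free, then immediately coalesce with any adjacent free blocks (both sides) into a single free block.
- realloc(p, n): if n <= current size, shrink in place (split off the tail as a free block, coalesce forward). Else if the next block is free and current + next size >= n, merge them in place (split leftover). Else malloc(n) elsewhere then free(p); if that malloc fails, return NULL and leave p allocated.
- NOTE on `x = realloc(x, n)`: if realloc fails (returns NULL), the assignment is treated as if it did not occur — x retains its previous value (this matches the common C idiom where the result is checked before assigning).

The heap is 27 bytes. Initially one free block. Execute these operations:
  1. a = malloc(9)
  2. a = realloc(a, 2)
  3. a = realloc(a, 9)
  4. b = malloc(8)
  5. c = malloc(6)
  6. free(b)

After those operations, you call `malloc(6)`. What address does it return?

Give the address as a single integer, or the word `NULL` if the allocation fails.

Op 1: a = malloc(9) -> a = 0; heap: [0-8 ALLOC][9-26 FREE]
Op 2: a = realloc(a, 2) -> a = 0; heap: [0-1 ALLOC][2-26 FREE]
Op 3: a = realloc(a, 9) -> a = 0; heap: [0-8 ALLOC][9-26 FREE]
Op 4: b = malloc(8) -> b = 9; heap: [0-8 ALLOC][9-16 ALLOC][17-26 FREE]
Op 5: c = malloc(6) -> c = 17; heap: [0-8 ALLOC][9-16 ALLOC][17-22 ALLOC][23-26 FREE]
Op 6: free(b) -> (freed b); heap: [0-8 ALLOC][9-16 FREE][17-22 ALLOC][23-26 FREE]
malloc(6): first-fit scan over [0-8 ALLOC][9-16 FREE][17-22 ALLOC][23-26 FREE] -> 9

Answer: 9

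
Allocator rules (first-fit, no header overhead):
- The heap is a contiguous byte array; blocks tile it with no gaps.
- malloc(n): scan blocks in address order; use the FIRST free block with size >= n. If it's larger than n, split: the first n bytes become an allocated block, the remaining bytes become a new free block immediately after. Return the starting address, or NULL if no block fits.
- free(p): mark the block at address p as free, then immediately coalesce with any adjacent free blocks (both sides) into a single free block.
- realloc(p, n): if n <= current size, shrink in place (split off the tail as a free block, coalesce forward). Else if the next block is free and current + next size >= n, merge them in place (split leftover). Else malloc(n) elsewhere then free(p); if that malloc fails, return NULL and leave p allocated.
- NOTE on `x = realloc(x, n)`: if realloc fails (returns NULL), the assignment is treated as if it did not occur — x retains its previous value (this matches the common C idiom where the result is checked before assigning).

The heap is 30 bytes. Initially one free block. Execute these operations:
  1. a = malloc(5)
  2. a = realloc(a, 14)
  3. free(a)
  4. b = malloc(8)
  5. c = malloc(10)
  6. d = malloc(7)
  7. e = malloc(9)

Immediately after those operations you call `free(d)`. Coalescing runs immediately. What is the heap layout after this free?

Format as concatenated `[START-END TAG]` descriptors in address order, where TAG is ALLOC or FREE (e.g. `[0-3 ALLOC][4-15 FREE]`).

Answer: [0-7 ALLOC][8-17 ALLOC][18-29 FREE]

Derivation:
Op 1: a = malloc(5) -> a = 0; heap: [0-4 ALLOC][5-29 FREE]
Op 2: a = realloc(a, 14) -> a = 0; heap: [0-13 ALLOC][14-29 FREE]
Op 3: free(a) -> (freed a); heap: [0-29 FREE]
Op 4: b = malloc(8) -> b = 0; heap: [0-7 ALLOC][8-29 FREE]
Op 5: c = malloc(10) -> c = 8; heap: [0-7 ALLOC][8-17 ALLOC][18-29 FREE]
Op 6: d = malloc(7) -> d = 18; heap: [0-7 ALLOC][8-17 ALLOC][18-24 ALLOC][25-29 FREE]
Op 7: e = malloc(9) -> e = NULL; heap: [0-7 ALLOC][8-17 ALLOC][18-24 ALLOC][25-29 FREE]
free(d): d = 18 -> block [18-24 ALLOC]; mark free, coalesce with adjacent free neighbors -> [0-7 ALLOC][8-17 ALLOC][18-29 FREE]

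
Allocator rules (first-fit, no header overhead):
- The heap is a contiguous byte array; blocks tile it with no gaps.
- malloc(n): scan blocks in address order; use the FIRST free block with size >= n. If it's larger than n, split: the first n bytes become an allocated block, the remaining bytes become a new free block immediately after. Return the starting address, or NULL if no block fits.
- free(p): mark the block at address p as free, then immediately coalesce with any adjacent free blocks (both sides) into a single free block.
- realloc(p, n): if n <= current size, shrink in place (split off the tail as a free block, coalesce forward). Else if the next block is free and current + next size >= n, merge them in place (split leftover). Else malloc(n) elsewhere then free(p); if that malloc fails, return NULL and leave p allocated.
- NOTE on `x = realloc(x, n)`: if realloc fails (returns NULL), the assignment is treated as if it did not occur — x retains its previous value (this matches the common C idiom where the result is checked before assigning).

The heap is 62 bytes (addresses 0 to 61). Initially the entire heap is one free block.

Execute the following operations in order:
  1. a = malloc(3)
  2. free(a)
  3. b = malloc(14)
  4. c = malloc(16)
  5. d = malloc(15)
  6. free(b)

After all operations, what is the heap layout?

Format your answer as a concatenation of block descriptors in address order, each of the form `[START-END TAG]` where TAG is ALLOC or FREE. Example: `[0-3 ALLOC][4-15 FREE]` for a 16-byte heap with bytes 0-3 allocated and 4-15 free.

Answer: [0-13 FREE][14-29 ALLOC][30-44 ALLOC][45-61 FREE]

Derivation:
Op 1: a = malloc(3) -> a = 0; heap: [0-2 ALLOC][3-61 FREE]
Op 2: free(a) -> (freed a); heap: [0-61 FREE]
Op 3: b = malloc(14) -> b = 0; heap: [0-13 ALLOC][14-61 FREE]
Op 4: c = malloc(16) -> c = 14; heap: [0-13 ALLOC][14-29 ALLOC][30-61 FREE]
Op 5: d = malloc(15) -> d = 30; heap: [0-13 ALLOC][14-29 ALLOC][30-44 ALLOC][45-61 FREE]
Op 6: free(b) -> (freed b); heap: [0-13 FREE][14-29 ALLOC][30-44 ALLOC][45-61 FREE]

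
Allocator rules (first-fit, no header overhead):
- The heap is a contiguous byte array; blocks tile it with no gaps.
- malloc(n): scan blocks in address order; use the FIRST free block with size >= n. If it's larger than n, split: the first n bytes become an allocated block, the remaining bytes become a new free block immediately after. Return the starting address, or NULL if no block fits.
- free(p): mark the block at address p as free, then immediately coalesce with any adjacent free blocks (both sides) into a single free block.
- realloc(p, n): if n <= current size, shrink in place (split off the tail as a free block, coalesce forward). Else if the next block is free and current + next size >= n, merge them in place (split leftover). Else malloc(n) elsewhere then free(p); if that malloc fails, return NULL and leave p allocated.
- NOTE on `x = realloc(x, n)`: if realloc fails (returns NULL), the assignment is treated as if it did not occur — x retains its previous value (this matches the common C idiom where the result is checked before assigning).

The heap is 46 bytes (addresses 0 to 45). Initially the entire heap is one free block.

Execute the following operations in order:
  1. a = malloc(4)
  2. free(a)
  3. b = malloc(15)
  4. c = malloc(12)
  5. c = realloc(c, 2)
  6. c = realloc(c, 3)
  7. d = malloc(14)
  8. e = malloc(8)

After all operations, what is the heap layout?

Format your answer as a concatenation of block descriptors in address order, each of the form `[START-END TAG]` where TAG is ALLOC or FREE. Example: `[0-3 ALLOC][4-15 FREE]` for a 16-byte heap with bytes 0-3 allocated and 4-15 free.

Answer: [0-14 ALLOC][15-17 ALLOC][18-31 ALLOC][32-39 ALLOC][40-45 FREE]

Derivation:
Op 1: a = malloc(4) -> a = 0; heap: [0-3 ALLOC][4-45 FREE]
Op 2: free(a) -> (freed a); heap: [0-45 FREE]
Op 3: b = malloc(15) -> b = 0; heap: [0-14 ALLOC][15-45 FREE]
Op 4: c = malloc(12) -> c = 15; heap: [0-14 ALLOC][15-26 ALLOC][27-45 FREE]
Op 5: c = realloc(c, 2) -> c = 15; heap: [0-14 ALLOC][15-16 ALLOC][17-45 FREE]
Op 6: c = realloc(c, 3) -> c = 15; heap: [0-14 ALLOC][15-17 ALLOC][18-45 FREE]
Op 7: d = malloc(14) -> d = 18; heap: [0-14 ALLOC][15-17 ALLOC][18-31 ALLOC][32-45 FREE]
Op 8: e = malloc(8) -> e = 32; heap: [0-14 ALLOC][15-17 ALLOC][18-31 ALLOC][32-39 ALLOC][40-45 FREE]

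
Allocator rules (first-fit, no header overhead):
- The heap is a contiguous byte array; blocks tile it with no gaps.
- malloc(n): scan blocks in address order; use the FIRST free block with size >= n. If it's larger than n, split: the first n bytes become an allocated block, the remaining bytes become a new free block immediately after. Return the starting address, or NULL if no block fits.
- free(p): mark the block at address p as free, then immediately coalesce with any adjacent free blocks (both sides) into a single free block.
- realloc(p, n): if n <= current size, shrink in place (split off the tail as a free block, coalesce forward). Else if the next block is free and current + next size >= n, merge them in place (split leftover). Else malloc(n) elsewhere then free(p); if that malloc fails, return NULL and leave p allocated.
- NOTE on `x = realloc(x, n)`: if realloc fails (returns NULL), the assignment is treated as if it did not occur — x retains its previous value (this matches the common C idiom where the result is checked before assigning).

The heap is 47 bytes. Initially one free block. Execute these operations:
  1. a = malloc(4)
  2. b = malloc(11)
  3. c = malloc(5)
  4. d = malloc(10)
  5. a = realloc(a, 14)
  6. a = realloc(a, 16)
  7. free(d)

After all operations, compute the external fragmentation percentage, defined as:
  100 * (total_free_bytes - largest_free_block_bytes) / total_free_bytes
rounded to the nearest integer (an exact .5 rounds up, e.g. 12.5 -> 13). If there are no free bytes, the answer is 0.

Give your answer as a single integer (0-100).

Op 1: a = malloc(4) -> a = 0; heap: [0-3 ALLOC][4-46 FREE]
Op 2: b = malloc(11) -> b = 4; heap: [0-3 ALLOC][4-14 ALLOC][15-46 FREE]
Op 3: c = malloc(5) -> c = 15; heap: [0-3 ALLOC][4-14 ALLOC][15-19 ALLOC][20-46 FREE]
Op 4: d = malloc(10) -> d = 20; heap: [0-3 ALLOC][4-14 ALLOC][15-19 ALLOC][20-29 ALLOC][30-46 FREE]
Op 5: a = realloc(a, 14) -> a = 30; heap: [0-3 FREE][4-14 ALLOC][15-19 ALLOC][20-29 ALLOC][30-43 ALLOC][44-46 FREE]
Op 6: a = realloc(a, 16) -> a = 30; heap: [0-3 FREE][4-14 ALLOC][15-19 ALLOC][20-29 ALLOC][30-45 ALLOC][46-46 FREE]
Op 7: free(d) -> (freed d); heap: [0-3 FREE][4-14 ALLOC][15-19 ALLOC][20-29 FREE][30-45 ALLOC][46-46 FREE]
Free blocks: [4 10 1] total_free=15 largest=10 -> 100*(15-10)/15 = 500/15 ≈ 33.333 -> rounds to 33

Answer: 33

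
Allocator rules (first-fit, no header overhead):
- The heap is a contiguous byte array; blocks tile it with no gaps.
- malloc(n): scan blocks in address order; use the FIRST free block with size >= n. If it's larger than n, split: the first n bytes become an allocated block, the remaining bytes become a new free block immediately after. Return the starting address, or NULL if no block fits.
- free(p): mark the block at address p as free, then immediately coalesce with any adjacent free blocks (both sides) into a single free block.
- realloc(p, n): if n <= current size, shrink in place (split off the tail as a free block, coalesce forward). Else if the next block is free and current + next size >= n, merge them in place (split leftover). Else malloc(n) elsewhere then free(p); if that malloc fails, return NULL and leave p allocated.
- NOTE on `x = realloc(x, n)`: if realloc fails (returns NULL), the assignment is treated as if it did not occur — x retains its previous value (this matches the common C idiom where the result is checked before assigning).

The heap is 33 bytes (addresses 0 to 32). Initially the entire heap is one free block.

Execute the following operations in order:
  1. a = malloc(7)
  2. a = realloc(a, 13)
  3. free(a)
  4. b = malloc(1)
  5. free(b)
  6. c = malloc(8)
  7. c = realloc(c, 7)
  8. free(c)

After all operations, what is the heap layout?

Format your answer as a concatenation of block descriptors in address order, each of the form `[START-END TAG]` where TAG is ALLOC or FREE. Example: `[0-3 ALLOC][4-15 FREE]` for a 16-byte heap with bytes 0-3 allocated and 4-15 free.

Op 1: a = malloc(7) -> a = 0; heap: [0-6 ALLOC][7-32 FREE]
Op 2: a = realloc(a, 13) -> a = 0; heap: [0-12 ALLOC][13-32 FREE]
Op 3: free(a) -> (freed a); heap: [0-32 FREE]
Op 4: b = malloc(1) -> b = 0; heap: [0-0 ALLOC][1-32 FREE]
Op 5: free(b) -> (freed b); heap: [0-32 FREE]
Op 6: c = malloc(8) -> c = 0; heap: [0-7 ALLOC][8-32 FREE]
Op 7: c = realloc(c, 7) -> c = 0; heap: [0-6 ALLOC][7-32 FREE]
Op 8: free(c) -> (freed c); heap: [0-32 FREE]

Answer: [0-32 FREE]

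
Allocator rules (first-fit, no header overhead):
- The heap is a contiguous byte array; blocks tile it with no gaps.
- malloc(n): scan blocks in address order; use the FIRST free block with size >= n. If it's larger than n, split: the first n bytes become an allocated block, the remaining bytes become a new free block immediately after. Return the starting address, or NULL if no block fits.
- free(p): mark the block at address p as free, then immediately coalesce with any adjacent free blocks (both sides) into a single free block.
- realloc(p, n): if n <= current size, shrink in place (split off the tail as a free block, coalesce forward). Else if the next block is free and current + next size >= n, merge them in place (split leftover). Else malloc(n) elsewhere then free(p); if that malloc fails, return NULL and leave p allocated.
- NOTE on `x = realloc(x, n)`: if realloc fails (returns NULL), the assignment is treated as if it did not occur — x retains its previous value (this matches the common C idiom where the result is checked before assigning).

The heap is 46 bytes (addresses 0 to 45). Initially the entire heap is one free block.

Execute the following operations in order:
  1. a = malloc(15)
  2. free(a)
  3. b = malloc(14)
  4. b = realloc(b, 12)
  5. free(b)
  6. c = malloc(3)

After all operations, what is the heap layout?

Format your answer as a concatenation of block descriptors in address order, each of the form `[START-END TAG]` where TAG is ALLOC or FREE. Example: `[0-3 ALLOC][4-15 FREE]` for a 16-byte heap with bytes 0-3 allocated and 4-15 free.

Answer: [0-2 ALLOC][3-45 FREE]

Derivation:
Op 1: a = malloc(15) -> a = 0; heap: [0-14 ALLOC][15-45 FREE]
Op 2: free(a) -> (freed a); heap: [0-45 FREE]
Op 3: b = malloc(14) -> b = 0; heap: [0-13 ALLOC][14-45 FREE]
Op 4: b = realloc(b, 12) -> b = 0; heap: [0-11 ALLOC][12-45 FREE]
Op 5: free(b) -> (freed b); heap: [0-45 FREE]
Op 6: c = malloc(3) -> c = 0; heap: [0-2 ALLOC][3-45 FREE]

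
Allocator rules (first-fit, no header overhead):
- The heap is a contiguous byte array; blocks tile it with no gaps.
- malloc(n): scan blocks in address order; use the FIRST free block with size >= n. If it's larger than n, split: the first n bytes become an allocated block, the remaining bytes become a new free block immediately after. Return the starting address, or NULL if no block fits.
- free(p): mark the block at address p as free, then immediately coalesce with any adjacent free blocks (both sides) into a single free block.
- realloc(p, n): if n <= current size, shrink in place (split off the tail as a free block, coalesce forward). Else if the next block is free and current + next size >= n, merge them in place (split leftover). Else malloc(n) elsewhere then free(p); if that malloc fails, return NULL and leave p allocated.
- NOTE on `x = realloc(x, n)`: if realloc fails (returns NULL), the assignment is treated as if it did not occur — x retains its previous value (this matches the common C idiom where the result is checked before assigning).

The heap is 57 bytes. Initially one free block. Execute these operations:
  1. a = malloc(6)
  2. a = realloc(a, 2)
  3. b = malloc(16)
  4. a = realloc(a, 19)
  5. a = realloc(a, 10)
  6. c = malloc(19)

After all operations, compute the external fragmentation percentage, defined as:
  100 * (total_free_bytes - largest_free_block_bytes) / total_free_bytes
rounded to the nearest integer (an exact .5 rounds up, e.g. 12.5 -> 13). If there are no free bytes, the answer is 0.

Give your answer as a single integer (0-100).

Answer: 17

Derivation:
Op 1: a = malloc(6) -> a = 0; heap: [0-5 ALLOC][6-56 FREE]
Op 2: a = realloc(a, 2) -> a = 0; heap: [0-1 ALLOC][2-56 FREE]
Op 3: b = malloc(16) -> b = 2; heap: [0-1 ALLOC][2-17 ALLOC][18-56 FREE]
Op 4: a = realloc(a, 19) -> a = 18; heap: [0-1 FREE][2-17 ALLOC][18-36 ALLOC][37-56 FREE]
Op 5: a = realloc(a, 10) -> a = 18; heap: [0-1 FREE][2-17 ALLOC][18-27 ALLOC][28-56 FREE]
Op 6: c = malloc(19) -> c = 28; heap: [0-1 FREE][2-17 ALLOC][18-27 ALLOC][28-46 ALLOC][47-56 FREE]
Free blocks: [2 10] total_free=12 largest=10 -> 100*(12-10)/12 = 200/12 ≈ 16.667 -> rounds to 17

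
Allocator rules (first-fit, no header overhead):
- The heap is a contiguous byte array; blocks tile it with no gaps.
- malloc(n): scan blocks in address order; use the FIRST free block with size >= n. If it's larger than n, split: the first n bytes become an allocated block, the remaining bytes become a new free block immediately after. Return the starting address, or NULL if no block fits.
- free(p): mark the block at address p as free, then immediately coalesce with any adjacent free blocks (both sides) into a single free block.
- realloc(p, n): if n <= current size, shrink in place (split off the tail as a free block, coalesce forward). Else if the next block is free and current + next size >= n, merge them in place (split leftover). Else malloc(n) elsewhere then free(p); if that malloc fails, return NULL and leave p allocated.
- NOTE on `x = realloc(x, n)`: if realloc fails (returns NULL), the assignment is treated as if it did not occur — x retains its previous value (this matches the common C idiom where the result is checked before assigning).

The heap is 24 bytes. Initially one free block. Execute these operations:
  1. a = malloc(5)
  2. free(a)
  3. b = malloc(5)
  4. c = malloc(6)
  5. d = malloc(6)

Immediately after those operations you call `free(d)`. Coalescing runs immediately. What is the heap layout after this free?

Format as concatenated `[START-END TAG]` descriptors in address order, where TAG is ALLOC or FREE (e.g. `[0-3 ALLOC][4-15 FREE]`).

Answer: [0-4 ALLOC][5-10 ALLOC][11-23 FREE]

Derivation:
Op 1: a = malloc(5) -> a = 0; heap: [0-4 ALLOC][5-23 FREE]
Op 2: free(a) -> (freed a); heap: [0-23 FREE]
Op 3: b = malloc(5) -> b = 0; heap: [0-4 ALLOC][5-23 FREE]
Op 4: c = malloc(6) -> c = 5; heap: [0-4 ALLOC][5-10 ALLOC][11-23 FREE]
Op 5: d = malloc(6) -> d = 11; heap: [0-4 ALLOC][5-10 ALLOC][11-16 ALLOC][17-23 FREE]
free(d): d = 11 -> block [11-16 ALLOC]; mark free, coalesce with adjacent free neighbors -> [0-4 ALLOC][5-10 ALLOC][11-23 FREE]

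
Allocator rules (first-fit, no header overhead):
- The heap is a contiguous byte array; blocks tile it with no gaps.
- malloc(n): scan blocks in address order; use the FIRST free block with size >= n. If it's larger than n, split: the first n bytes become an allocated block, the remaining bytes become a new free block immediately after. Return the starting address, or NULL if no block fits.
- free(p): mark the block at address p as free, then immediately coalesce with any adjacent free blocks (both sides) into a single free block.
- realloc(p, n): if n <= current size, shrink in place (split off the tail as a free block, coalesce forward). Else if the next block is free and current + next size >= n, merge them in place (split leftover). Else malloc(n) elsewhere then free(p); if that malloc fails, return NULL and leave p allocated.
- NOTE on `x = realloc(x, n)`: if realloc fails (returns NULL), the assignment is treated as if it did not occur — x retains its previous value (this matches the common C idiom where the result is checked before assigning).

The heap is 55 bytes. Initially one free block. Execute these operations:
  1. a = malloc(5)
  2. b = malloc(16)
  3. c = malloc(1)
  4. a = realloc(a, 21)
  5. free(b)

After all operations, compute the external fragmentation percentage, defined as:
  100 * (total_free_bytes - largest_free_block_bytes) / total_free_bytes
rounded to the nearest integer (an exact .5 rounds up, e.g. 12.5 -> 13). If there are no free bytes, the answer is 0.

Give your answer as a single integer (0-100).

Answer: 36

Derivation:
Op 1: a = malloc(5) -> a = 0; heap: [0-4 ALLOC][5-54 FREE]
Op 2: b = malloc(16) -> b = 5; heap: [0-4 ALLOC][5-20 ALLOC][21-54 FREE]
Op 3: c = malloc(1) -> c = 21; heap: [0-4 ALLOC][5-20 ALLOC][21-21 ALLOC][22-54 FREE]
Op 4: a = realloc(a, 21) -> a = 22; heap: [0-4 FREE][5-20 ALLOC][21-21 ALLOC][22-42 ALLOC][43-54 FREE]
Op 5: free(b) -> (freed b); heap: [0-20 FREE][21-21 ALLOC][22-42 ALLOC][43-54 FREE]
Free blocks: [21 12] total_free=33 largest=21 -> 100*(33-21)/33 = 1200/33 ≈ 36.364 -> rounds to 36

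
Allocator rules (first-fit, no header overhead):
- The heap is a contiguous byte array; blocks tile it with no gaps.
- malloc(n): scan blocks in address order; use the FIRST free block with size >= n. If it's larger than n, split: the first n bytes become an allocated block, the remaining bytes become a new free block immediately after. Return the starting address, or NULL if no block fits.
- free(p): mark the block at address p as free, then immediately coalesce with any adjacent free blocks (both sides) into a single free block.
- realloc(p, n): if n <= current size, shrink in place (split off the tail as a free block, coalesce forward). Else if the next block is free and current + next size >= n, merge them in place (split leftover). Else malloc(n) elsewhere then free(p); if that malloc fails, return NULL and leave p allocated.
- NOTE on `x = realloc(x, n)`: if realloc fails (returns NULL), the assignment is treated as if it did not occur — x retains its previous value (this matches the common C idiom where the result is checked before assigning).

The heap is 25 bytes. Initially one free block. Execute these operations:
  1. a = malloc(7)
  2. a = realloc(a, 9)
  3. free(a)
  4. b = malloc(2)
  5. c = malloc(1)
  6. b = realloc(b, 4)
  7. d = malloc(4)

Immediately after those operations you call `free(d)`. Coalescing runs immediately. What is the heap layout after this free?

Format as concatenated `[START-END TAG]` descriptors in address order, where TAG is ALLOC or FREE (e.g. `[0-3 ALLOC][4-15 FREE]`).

Answer: [0-1 FREE][2-2 ALLOC][3-6 ALLOC][7-24 FREE]

Derivation:
Op 1: a = malloc(7) -> a = 0; heap: [0-6 ALLOC][7-24 FREE]
Op 2: a = realloc(a, 9) -> a = 0; heap: [0-8 ALLOC][9-24 FREE]
Op 3: free(a) -> (freed a); heap: [0-24 FREE]
Op 4: b = malloc(2) -> b = 0; heap: [0-1 ALLOC][2-24 FREE]
Op 5: c = malloc(1) -> c = 2; heap: [0-1 ALLOC][2-2 ALLOC][3-24 FREE]
Op 6: b = realloc(b, 4) -> b = 3; heap: [0-1 FREE][2-2 ALLOC][3-6 ALLOC][7-24 FREE]
Op 7: d = malloc(4) -> d = 7; heap: [0-1 FREE][2-2 ALLOC][3-6 ALLOC][7-10 ALLOC][11-24 FREE]
free(d): d = 7 -> block [7-10 ALLOC]; mark free, coalesce with adjacent free neighbors -> [0-1 FREE][2-2 ALLOC][3-6 ALLOC][7-24 FREE]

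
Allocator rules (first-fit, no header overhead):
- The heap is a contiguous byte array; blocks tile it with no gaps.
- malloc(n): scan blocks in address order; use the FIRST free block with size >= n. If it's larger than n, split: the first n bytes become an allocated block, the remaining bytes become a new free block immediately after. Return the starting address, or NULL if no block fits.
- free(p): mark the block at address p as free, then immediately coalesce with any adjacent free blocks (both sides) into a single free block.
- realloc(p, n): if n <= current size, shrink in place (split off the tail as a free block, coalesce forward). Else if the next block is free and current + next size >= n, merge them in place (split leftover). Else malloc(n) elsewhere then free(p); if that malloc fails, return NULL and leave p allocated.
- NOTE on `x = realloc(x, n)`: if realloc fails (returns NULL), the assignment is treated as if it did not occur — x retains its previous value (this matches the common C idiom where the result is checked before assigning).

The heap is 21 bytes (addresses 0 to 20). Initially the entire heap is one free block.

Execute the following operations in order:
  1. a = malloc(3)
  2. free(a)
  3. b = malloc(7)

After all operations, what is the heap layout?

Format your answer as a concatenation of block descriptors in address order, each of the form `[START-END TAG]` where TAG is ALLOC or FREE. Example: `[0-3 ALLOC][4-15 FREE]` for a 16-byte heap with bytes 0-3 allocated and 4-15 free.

Op 1: a = malloc(3) -> a = 0; heap: [0-2 ALLOC][3-20 FREE]
Op 2: free(a) -> (freed a); heap: [0-20 FREE]
Op 3: b = malloc(7) -> b = 0; heap: [0-6 ALLOC][7-20 FREE]

Answer: [0-6 ALLOC][7-20 FREE]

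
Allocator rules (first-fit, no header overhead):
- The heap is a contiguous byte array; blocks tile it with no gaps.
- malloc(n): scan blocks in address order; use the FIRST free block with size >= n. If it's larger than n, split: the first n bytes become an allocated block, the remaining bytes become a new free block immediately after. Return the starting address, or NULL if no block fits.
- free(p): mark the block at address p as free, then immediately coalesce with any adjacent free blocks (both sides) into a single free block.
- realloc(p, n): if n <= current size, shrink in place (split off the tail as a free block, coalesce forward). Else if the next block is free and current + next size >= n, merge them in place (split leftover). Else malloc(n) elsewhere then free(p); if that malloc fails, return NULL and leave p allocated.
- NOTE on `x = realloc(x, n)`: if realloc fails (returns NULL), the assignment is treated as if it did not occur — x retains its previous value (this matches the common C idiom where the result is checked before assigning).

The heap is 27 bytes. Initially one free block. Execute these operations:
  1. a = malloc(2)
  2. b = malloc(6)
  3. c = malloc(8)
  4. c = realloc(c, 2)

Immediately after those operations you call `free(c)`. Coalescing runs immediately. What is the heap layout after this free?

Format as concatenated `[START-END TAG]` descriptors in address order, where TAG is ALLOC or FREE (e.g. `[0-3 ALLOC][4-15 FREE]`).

Answer: [0-1 ALLOC][2-7 ALLOC][8-26 FREE]

Derivation:
Op 1: a = malloc(2) -> a = 0; heap: [0-1 ALLOC][2-26 FREE]
Op 2: b = malloc(6) -> b = 2; heap: [0-1 ALLOC][2-7 ALLOC][8-26 FREE]
Op 3: c = malloc(8) -> c = 8; heap: [0-1 ALLOC][2-7 ALLOC][8-15 ALLOC][16-26 FREE]
Op 4: c = realloc(c, 2) -> c = 8; heap: [0-1 ALLOC][2-7 ALLOC][8-9 ALLOC][10-26 FREE]
free(c): c = 8 -> block [8-9 ALLOC]; mark free, coalesce with adjacent free neighbors -> [0-1 ALLOC][2-7 ALLOC][8-26 FREE]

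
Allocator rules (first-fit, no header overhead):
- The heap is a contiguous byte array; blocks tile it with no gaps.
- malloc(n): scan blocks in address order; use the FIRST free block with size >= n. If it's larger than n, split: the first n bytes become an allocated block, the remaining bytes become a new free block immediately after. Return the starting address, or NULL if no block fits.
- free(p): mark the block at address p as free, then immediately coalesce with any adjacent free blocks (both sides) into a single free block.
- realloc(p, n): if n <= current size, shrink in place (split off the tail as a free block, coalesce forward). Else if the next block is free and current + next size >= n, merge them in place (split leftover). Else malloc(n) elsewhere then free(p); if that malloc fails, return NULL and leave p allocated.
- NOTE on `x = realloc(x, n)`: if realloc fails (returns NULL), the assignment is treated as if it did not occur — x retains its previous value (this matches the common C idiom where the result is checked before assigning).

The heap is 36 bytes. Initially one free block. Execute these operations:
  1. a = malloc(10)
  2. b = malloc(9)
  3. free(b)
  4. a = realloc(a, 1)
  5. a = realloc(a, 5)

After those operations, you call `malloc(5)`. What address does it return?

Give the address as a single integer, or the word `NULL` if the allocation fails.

Answer: 5

Derivation:
Op 1: a = malloc(10) -> a = 0; heap: [0-9 ALLOC][10-35 FREE]
Op 2: b = malloc(9) -> b = 10; heap: [0-9 ALLOC][10-18 ALLOC][19-35 FREE]
Op 3: free(b) -> (freed b); heap: [0-9 ALLOC][10-35 FREE]
Op 4: a = realloc(a, 1) -> a = 0; heap: [0-0 ALLOC][1-35 FREE]
Op 5: a = realloc(a, 5) -> a = 0; heap: [0-4 ALLOC][5-35 FREE]
malloc(5): first-fit scan over [0-4 ALLOC][5-35 FREE] -> 5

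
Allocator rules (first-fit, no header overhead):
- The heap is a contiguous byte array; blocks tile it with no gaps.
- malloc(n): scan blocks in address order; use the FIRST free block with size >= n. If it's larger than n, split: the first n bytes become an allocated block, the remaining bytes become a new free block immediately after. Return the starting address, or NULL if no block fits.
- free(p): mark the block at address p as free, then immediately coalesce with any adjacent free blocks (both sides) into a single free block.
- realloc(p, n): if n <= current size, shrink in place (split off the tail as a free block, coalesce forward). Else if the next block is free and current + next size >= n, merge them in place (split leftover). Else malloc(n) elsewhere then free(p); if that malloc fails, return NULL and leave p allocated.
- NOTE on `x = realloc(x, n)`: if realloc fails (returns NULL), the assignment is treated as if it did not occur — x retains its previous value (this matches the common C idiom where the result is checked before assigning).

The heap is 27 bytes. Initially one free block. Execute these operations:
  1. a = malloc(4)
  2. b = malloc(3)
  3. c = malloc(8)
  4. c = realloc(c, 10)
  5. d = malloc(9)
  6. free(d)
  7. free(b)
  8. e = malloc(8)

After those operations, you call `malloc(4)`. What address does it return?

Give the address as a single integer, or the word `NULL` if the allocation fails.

Answer: NULL

Derivation:
Op 1: a = malloc(4) -> a = 0; heap: [0-3 ALLOC][4-26 FREE]
Op 2: b = malloc(3) -> b = 4; heap: [0-3 ALLOC][4-6 ALLOC][7-26 FREE]
Op 3: c = malloc(8) -> c = 7; heap: [0-3 ALLOC][4-6 ALLOC][7-14 ALLOC][15-26 FREE]
Op 4: c = realloc(c, 10) -> c = 7; heap: [0-3 ALLOC][4-6 ALLOC][7-16 ALLOC][17-26 FREE]
Op 5: d = malloc(9) -> d = 17; heap: [0-3 ALLOC][4-6 ALLOC][7-16 ALLOC][17-25 ALLOC][26-26 FREE]
Op 6: free(d) -> (freed d); heap: [0-3 ALLOC][4-6 ALLOC][7-16 ALLOC][17-26 FREE]
Op 7: free(b) -> (freed b); heap: [0-3 ALLOC][4-6 FREE][7-16 ALLOC][17-26 FREE]
Op 8: e = malloc(8) -> e = 17; heap: [0-3 ALLOC][4-6 FREE][7-16 ALLOC][17-24 ALLOC][25-26 FREE]
malloc(4): first-fit scan over [0-3 ALLOC][4-6 FREE][7-16 ALLOC][17-24 ALLOC][25-26 FREE] -> NULL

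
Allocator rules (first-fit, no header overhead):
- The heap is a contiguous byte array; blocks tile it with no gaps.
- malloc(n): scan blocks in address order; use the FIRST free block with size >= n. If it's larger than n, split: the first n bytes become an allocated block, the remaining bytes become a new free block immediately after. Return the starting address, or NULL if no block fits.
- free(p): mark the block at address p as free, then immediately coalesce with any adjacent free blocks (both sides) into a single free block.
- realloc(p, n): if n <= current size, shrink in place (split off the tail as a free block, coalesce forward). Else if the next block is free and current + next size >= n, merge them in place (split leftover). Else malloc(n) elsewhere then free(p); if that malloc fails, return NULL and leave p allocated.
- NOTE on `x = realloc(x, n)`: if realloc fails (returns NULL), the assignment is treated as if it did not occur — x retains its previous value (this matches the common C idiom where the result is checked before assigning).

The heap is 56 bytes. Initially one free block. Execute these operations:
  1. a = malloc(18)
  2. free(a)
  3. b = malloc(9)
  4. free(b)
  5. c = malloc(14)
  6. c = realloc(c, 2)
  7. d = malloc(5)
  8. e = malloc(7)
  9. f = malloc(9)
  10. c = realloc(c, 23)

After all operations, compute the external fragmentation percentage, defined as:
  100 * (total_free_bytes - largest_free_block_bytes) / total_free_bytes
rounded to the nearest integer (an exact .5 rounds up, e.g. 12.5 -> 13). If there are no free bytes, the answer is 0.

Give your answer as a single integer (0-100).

Op 1: a = malloc(18) -> a = 0; heap: [0-17 ALLOC][18-55 FREE]
Op 2: free(a) -> (freed a); heap: [0-55 FREE]
Op 3: b = malloc(9) -> b = 0; heap: [0-8 ALLOC][9-55 FREE]
Op 4: free(b) -> (freed b); heap: [0-55 FREE]
Op 5: c = malloc(14) -> c = 0; heap: [0-13 ALLOC][14-55 FREE]
Op 6: c = realloc(c, 2) -> c = 0; heap: [0-1 ALLOC][2-55 FREE]
Op 7: d = malloc(5) -> d = 2; heap: [0-1 ALLOC][2-6 ALLOC][7-55 FREE]
Op 8: e = malloc(7) -> e = 7; heap: [0-1 ALLOC][2-6 ALLOC][7-13 ALLOC][14-55 FREE]
Op 9: f = malloc(9) -> f = 14; heap: [0-1 ALLOC][2-6 ALLOC][7-13 ALLOC][14-22 ALLOC][23-55 FREE]
Op 10: c = realloc(c, 23) -> c = 23; heap: [0-1 FREE][2-6 ALLOC][7-13 ALLOC][14-22 ALLOC][23-45 ALLOC][46-55 FREE]
Free blocks: [2 10] total_free=12 largest=10 -> 100*(12-10)/12 = 200/12 ≈ 16.667 -> rounds to 17

Answer: 17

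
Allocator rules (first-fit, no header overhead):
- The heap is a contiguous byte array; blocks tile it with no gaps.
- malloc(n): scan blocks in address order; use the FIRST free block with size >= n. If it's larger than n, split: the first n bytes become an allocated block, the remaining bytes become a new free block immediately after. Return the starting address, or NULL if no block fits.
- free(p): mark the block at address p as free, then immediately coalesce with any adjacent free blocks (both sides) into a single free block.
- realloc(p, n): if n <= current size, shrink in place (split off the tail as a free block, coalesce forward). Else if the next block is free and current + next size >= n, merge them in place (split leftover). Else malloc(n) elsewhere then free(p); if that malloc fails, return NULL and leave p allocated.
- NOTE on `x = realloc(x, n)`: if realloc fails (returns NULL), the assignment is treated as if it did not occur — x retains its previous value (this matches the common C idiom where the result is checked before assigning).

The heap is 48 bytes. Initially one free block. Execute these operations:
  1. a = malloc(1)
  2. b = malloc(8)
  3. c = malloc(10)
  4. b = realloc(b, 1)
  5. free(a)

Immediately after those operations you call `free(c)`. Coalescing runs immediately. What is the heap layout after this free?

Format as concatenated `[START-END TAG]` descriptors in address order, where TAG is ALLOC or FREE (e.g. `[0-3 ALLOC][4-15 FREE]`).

Answer: [0-0 FREE][1-1 ALLOC][2-47 FREE]

Derivation:
Op 1: a = malloc(1) -> a = 0; heap: [0-0 ALLOC][1-47 FREE]
Op 2: b = malloc(8) -> b = 1; heap: [0-0 ALLOC][1-8 ALLOC][9-47 FREE]
Op 3: c = malloc(10) -> c = 9; heap: [0-0 ALLOC][1-8 ALLOC][9-18 ALLOC][19-47 FREE]
Op 4: b = realloc(b, 1) -> b = 1; heap: [0-0 ALLOC][1-1 ALLOC][2-8 FREE][9-18 ALLOC][19-47 FREE]
Op 5: free(a) -> (freed a); heap: [0-0 FREE][1-1 ALLOC][2-8 FREE][9-18 ALLOC][19-47 FREE]
free(c): c = 9 -> block [9-18 ALLOC]; mark free, coalesce with adjacent free neighbors -> [0-0 FREE][1-1 ALLOC][2-47 FREE]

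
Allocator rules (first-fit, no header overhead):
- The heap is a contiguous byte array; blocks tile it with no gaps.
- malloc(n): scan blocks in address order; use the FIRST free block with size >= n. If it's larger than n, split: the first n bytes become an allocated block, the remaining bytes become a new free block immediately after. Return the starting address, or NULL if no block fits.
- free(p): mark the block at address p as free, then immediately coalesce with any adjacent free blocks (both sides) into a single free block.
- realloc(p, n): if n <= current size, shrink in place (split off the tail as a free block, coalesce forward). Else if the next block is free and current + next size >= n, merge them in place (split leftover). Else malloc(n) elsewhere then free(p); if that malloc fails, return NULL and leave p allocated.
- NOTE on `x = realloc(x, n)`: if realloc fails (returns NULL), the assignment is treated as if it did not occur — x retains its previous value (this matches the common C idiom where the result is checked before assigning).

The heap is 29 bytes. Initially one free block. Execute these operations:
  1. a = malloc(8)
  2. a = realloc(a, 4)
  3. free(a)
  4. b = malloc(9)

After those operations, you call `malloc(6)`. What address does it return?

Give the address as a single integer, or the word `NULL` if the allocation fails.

Op 1: a = malloc(8) -> a = 0; heap: [0-7 ALLOC][8-28 FREE]
Op 2: a = realloc(a, 4) -> a = 0; heap: [0-3 ALLOC][4-28 FREE]
Op 3: free(a) -> (freed a); heap: [0-28 FREE]
Op 4: b = malloc(9) -> b = 0; heap: [0-8 ALLOC][9-28 FREE]
malloc(6): first-fit scan over [0-8 ALLOC][9-28 FREE] -> 9

Answer: 9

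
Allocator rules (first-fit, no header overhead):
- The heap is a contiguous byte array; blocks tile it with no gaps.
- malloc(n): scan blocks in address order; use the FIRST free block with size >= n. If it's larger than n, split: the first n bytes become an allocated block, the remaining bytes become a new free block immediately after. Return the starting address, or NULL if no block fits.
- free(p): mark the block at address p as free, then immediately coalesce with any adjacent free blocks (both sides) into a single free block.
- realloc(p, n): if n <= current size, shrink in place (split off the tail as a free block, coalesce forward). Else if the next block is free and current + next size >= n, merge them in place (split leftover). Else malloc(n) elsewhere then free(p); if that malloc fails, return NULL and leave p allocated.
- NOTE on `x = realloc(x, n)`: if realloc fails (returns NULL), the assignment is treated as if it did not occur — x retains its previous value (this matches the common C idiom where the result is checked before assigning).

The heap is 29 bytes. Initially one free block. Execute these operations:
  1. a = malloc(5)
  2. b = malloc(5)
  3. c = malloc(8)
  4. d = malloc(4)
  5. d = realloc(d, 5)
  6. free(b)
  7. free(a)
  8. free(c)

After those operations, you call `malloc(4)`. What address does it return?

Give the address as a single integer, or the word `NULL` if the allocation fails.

Answer: 0

Derivation:
Op 1: a = malloc(5) -> a = 0; heap: [0-4 ALLOC][5-28 FREE]
Op 2: b = malloc(5) -> b = 5; heap: [0-4 ALLOC][5-9 ALLOC][10-28 FREE]
Op 3: c = malloc(8) -> c = 10; heap: [0-4 ALLOC][5-9 ALLOC][10-17 ALLOC][18-28 FREE]
Op 4: d = malloc(4) -> d = 18; heap: [0-4 ALLOC][5-9 ALLOC][10-17 ALLOC][18-21 ALLOC][22-28 FREE]
Op 5: d = realloc(d, 5) -> d = 18; heap: [0-4 ALLOC][5-9 ALLOC][10-17 ALLOC][18-22 ALLOC][23-28 FREE]
Op 6: free(b) -> (freed b); heap: [0-4 ALLOC][5-9 FREE][10-17 ALLOC][18-22 ALLOC][23-28 FREE]
Op 7: free(a) -> (freed a); heap: [0-9 FREE][10-17 ALLOC][18-22 ALLOC][23-28 FREE]
Op 8: free(c) -> (freed c); heap: [0-17 FREE][18-22 ALLOC][23-28 FREE]
malloc(4): first-fit scan over [0-17 FREE][18-22 ALLOC][23-28 FREE] -> 0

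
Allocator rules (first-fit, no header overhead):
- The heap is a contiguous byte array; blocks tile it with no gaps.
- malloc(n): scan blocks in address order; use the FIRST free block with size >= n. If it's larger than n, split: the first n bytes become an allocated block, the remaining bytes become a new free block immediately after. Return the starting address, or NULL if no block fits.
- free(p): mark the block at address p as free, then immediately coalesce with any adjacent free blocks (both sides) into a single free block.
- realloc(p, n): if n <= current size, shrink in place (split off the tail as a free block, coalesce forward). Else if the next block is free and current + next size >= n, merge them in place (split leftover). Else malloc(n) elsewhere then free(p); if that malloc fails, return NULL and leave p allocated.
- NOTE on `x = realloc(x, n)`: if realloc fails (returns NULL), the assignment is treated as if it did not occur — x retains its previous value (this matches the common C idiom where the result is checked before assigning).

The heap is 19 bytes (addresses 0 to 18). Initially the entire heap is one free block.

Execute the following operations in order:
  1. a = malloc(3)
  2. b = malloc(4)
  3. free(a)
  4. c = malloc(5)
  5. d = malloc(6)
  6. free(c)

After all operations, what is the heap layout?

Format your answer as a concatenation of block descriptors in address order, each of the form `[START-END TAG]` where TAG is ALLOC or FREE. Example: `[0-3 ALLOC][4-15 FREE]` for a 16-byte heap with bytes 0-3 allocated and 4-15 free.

Op 1: a = malloc(3) -> a = 0; heap: [0-2 ALLOC][3-18 FREE]
Op 2: b = malloc(4) -> b = 3; heap: [0-2 ALLOC][3-6 ALLOC][7-18 FREE]
Op 3: free(a) -> (freed a); heap: [0-2 FREE][3-6 ALLOC][7-18 FREE]
Op 4: c = malloc(5) -> c = 7; heap: [0-2 FREE][3-6 ALLOC][7-11 ALLOC][12-18 FREE]
Op 5: d = malloc(6) -> d = 12; heap: [0-2 FREE][3-6 ALLOC][7-11 ALLOC][12-17 ALLOC][18-18 FREE]
Op 6: free(c) -> (freed c); heap: [0-2 FREE][3-6 ALLOC][7-11 FREE][12-17 ALLOC][18-18 FREE]

Answer: [0-2 FREE][3-6 ALLOC][7-11 FREE][12-17 ALLOC][18-18 FREE]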